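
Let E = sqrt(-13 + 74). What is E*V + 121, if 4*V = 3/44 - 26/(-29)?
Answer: 121 + 1231*sqrt(61)/5104 ≈ 122.88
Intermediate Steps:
V = 1231/5104 (V = (3/44 - 26/(-29))/4 = (3*(1/44) - 26*(-1/29))/4 = (3/44 + 26/29)/4 = (1/4)*(1231/1276) = 1231/5104 ≈ 0.24118)
E = sqrt(61) ≈ 7.8102
E*V + 121 = sqrt(61)*(1231/5104) + 121 = 1231*sqrt(61)/5104 + 121 = 121 + 1231*sqrt(61)/5104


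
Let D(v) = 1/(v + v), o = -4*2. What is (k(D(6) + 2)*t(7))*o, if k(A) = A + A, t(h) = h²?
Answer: -4900/3 ≈ -1633.3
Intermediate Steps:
o = -8
D(v) = 1/(2*v)
k(A) = 2*A
(k(D(6) + 2)*t(7))*o = ((2*((½)/6 + 2))*7²)*(-8) = ((2*((½)*(⅙) + 2))*49)*(-8) = ((2*(1/12 + 2))*49)*(-8) = ((2*(25/12))*49)*(-8) = ((25/6)*49)*(-8) = (1225/6)*(-8) = -4900/3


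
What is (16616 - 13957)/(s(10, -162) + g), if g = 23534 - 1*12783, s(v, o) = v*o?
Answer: 2659/9131 ≈ 0.29121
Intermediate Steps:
s(v, o) = o*v
g = 10751 (g = 23534 - 12783 = 10751)
(16616 - 13957)/(s(10, -162) + g) = (16616 - 13957)/(-162*10 + 10751) = 2659/(-1620 + 10751) = 2659/9131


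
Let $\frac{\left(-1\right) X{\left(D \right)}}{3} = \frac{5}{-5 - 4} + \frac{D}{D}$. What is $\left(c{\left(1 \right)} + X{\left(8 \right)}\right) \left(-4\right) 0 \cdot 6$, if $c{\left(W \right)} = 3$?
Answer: $0$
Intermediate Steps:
$X{\left(D \right)} = - \frac{4}{3}$ ($X{\left(D \right)} = - 3 \left(\frac{5}{-5 - 4} + \frac{D}{D}\right) = - 3 \left(\frac{5}{-9} + 1\right) = - 3 \left(5 \left(- \frac{1}{9}\right) + 1\right) = - 3 \left(- \frac{5}{9} + 1\right) = \left(-3\right) \frac{4}{9} = - \frac{4}{3}$)
$\left(c{\left(1 \right)} + X{\left(8 \right)}\right) \left(-4\right) 0 \cdot 6 = \left(3 - \frac{4}{3}\right) \left(-4\right) 0 \cdot 6 = \frac{5 \cdot 0 \cdot 6}{3} = \frac{5}{3} \cdot 0 = 0$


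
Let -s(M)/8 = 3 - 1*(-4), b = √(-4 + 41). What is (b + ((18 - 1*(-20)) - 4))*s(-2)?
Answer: -1904 - 56*√37 ≈ -2244.6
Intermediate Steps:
b = √37 ≈ 6.0828
s(M) = -56 (s(M) = -8*(3 - 1*(-4)) = -8*(3 + 4) = -8*7 = -56)
(b + ((18 - 1*(-20)) - 4))*s(-2) = (√37 + ((18 - 1*(-20)) - 4))*(-56) = (√37 + ((18 + 20) - 4))*(-56) = (√37 + (38 - 4))*(-56) = (√37 + 34)*(-56) = (34 + √37)*(-56) = -1904 - 56*√37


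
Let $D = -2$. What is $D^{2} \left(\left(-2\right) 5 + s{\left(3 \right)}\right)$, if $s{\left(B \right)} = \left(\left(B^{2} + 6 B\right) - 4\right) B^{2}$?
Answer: $788$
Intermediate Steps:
$s{\left(B \right)} = B^{2} \left(-4 + B^{2} + 6 B\right)$ ($s{\left(B \right)} = \left(-4 + B^{2} + 6 B\right) B^{2} = B^{2} \left(-4 + B^{2} + 6 B\right)$)
$D^{2} \left(\left(-2\right) 5 + s{\left(3 \right)}\right) = \left(-2\right)^{2} \left(\left(-2\right) 5 + 3^{2} \left(-4 + 3^{2} + 6 \cdot 3\right)\right) = 4 \left(-10 + 9 \left(-4 + 9 + 18\right)\right) = 4 \left(-10 + 9 \cdot 23\right) = 4 \left(-10 + 207\right) = 4 \cdot 197 = 788$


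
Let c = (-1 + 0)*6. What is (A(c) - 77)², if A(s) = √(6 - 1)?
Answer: (77 - √5)² ≈ 5589.6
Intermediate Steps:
c = -6 (c = -1*6 = -6)
A(s) = √5
(A(c) - 77)² = (√5 - 77)² = (-77 + √5)²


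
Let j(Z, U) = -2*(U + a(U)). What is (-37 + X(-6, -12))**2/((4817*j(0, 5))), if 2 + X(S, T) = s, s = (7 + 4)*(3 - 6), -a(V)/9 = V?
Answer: 324/24085 ≈ 0.013452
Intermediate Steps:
a(V) = -9*V
j(Z, U) = 16*U (j(Z, U) = -2*(U - 9*U) = -(-16)*U = 16*U)
s = -33 (s = 11*(-3) = -33)
X(S, T) = -35 (X(S, T) = -2 - 33 = -35)
(-37 + X(-6, -12))**2/((4817*j(0, 5))) = (-37 - 35)**2/((4817*(16*5))) = (-72)**2/((4817*80)) = 5184/385360 = 5184*(1/385360) = 324/24085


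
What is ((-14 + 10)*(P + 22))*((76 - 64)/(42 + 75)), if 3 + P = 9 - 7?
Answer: -112/13 ≈ -8.6154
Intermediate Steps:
P = -1 (P = -3 + (9 - 7) = -3 + 2 = -1)
((-14 + 10)*(P + 22))*((76 - 64)/(42 + 75)) = ((-14 + 10)*(-1 + 22))*((76 - 64)/(42 + 75)) = (-4*21)*(12/117) = -1008/117 = -84*4/39 = -112/13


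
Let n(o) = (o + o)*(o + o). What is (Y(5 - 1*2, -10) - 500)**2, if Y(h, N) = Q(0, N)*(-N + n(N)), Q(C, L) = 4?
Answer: 1299600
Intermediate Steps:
n(o) = 4*o**2 (n(o) = (2*o)*(2*o) = 4*o**2)
Y(h, N) = -4*N + 16*N**2 (Y(h, N) = 4*(-N + 4*N**2) = -4*N + 16*N**2)
(Y(5 - 1*2, -10) - 500)**2 = (4*(-10)*(-1 + 4*(-10)) - 500)**2 = (4*(-10)*(-1 - 40) - 500)**2 = (4*(-10)*(-41) - 500)**2 = (1640 - 500)**2 = 1140**2 = 1299600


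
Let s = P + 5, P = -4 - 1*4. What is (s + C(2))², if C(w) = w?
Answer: 1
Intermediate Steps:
P = -8 (P = -4 - 4 = -8)
s = -3 (s = -8 + 5 = -3)
(s + C(2))² = (-3 + 2)² = (-1)² = 1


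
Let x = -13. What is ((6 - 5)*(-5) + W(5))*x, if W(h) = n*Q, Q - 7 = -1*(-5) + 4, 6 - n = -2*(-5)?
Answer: 897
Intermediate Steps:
n = -4 (n = 6 - (-2)*(-5) = 6 - 1*10 = 6 - 10 = -4)
Q = 16 (Q = 7 + (-1*(-5) + 4) = 7 + (5 + 4) = 7 + 9 = 16)
W(h) = -64 (W(h) = -4*16 = -64)
((6 - 5)*(-5) + W(5))*x = ((6 - 5)*(-5) - 64)*(-13) = (1*(-5) - 64)*(-13) = (-5 - 64)*(-13) = -69*(-13) = 897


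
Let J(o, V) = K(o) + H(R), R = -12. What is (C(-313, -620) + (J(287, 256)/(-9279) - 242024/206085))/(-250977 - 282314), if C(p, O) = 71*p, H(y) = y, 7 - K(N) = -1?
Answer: 14166153077267/339930831848355 ≈ 0.041674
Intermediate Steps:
K(N) = 8 (K(N) = 7 - 1*(-1) = 7 + 1 = 8)
J(o, V) = -4 (J(o, V) = 8 - 12 = -4)
(C(-313, -620) + (J(287, 256)/(-9279) - 242024/206085))/(-250977 - 282314) = (71*(-313) + (-4/(-9279) - 242024/206085))/(-250977 - 282314) = (-22223 + (-4*(-1/9279) - 242024*1/206085))/(-533291) = (-22223 + (4/9279 - 242024/206085))*(-1/533291) = (-22223 - 748305452/637420905)*(-1/533291) = -14166153077267/637420905*(-1/533291) = 14166153077267/339930831848355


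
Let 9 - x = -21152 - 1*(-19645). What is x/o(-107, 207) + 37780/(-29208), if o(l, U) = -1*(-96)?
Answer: 423463/29208 ≈ 14.498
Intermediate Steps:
x = 1516 (x = 9 - (-21152 - 1*(-19645)) = 9 - (-21152 + 19645) = 9 - 1*(-1507) = 9 + 1507 = 1516)
o(l, U) = 96
x/o(-107, 207) + 37780/(-29208) = 1516/96 + 37780/(-29208) = 1516*(1/96) + 37780*(-1/29208) = 379/24 - 9445/7302 = 423463/29208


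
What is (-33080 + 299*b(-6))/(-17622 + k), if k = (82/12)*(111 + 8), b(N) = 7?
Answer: 185922/100853 ≈ 1.8435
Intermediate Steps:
k = 4879/6 (k = (82*(1/12))*119 = (41/6)*119 = 4879/6 ≈ 813.17)
(-33080 + 299*b(-6))/(-17622 + k) = (-33080 + 299*7)/(-17622 + 4879/6) = (-33080 + 2093)/(-100853/6) = -30987*(-6/100853) = 185922/100853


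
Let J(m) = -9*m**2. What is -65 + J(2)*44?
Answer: -1649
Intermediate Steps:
-65 + J(2)*44 = -65 - 9*2**2*44 = -65 - 9*4*44 = -65 - 36*44 = -65 - 1584 = -1649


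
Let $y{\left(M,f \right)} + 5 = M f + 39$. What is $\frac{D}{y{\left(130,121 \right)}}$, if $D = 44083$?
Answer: $\frac{44083}{15764} \approx 2.7964$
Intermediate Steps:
$y{\left(M,f \right)} = 34 + M f$ ($y{\left(M,f \right)} = -5 + \left(M f + 39\right) = -5 + \left(39 + M f\right) = 34 + M f$)
$\frac{D}{y{\left(130,121 \right)}} = \frac{44083}{34 + 130 \cdot 121} = \frac{44083}{34 + 15730} = \frac{44083}{15764}$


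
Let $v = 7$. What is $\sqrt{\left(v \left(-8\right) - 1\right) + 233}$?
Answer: $4 \sqrt{11} \approx 13.266$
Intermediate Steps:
$\sqrt{\left(v \left(-8\right) - 1\right) + 233} = \sqrt{\left(7 \left(-8\right) - 1\right) + 233} = \sqrt{\left(-56 - 1\right) + 233} = \sqrt{-57 + 233} = \sqrt{176} = 4 \sqrt{11}$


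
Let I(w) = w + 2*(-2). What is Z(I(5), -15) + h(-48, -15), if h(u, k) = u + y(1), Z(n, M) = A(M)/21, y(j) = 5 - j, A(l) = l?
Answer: -313/7 ≈ -44.714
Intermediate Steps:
I(w) = -4 + w (I(w) = w - 4 = -4 + w)
Z(n, M) = M/21
h(u, k) = 4 + u (h(u, k) = u + (5 - 1*1) = u + (5 - 1) = u + 4 = 4 + u)
Z(I(5), -15) + h(-48, -15) = (1/21)*(-15) + (4 - 48) = -5/7 - 44 = -313/7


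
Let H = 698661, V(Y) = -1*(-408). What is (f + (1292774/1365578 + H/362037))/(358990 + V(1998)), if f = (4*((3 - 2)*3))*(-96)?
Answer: -47342908179748/14806890985166969 ≈ -0.0031974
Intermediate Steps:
V(Y) = 408
f = -1152 (f = (4*(1*3))*(-96) = (4*3)*(-96) = 12*(-96) = -1152)
(f + (1292774/1365578 + H/362037))/(358990 + V(1998)) = (-1152 + (1292774/1365578 + 698661/362037))/(358990 + 408) = (-1152 + (1292774*(1/1365578) + 698661*(1/362037)))/359398 = (-1152 + (646387/682789 + 232887/120679))*(1/359398) = (-1152 + 237018018616/82398293731)*(1/359398) = -94685816359496/82398293731*1/359398 = -47342908179748/14806890985166969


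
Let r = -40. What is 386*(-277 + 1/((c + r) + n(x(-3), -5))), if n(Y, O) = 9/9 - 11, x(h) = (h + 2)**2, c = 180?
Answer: -6949737/65 ≈ -1.0692e+5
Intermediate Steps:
x(h) = (2 + h)**2
n(Y, O) = -10 (n(Y, O) = 9*(1/9) - 11 = 1 - 11 = -10)
386*(-277 + 1/((c + r) + n(x(-3), -5))) = 386*(-277 + 1/((180 - 40) - 10)) = 386*(-277 + 1/(140 - 10)) = 386*(-277 + 1/130) = 386*(-36009/130) = -6949737/65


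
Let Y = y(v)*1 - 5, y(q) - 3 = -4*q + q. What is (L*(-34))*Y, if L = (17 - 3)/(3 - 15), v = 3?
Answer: -1309/3 ≈ -436.33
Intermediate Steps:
y(q) = 3 - 3*q (y(q) = 3 + (-4*q + q) = 3 - 3*q)
L = -7/6 (L = 14/(-12) = 14*(-1/12) = -7/6 ≈ -1.1667)
Y = -11 (Y = (3 - 3*3)*1 - 5 = (3 - 9)*1 - 5 = -6*1 - 5 = -6 - 5 = -11)
(L*(-34))*Y = -7/6*(-34)*(-11) = (119/3)*(-11) = -1309/3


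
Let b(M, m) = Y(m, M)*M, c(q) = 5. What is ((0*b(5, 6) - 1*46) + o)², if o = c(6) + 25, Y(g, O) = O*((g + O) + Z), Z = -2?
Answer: 256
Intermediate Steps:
Y(g, O) = O*(-2 + O + g) (Y(g, O) = O*((g + O) - 2) = O*((O + g) - 2) = O*(-2 + O + g))
b(M, m) = M²*(-2 + M + m) (b(M, m) = (M*(-2 + M + m))*M = M²*(-2 + M + m))
o = 30 (o = 5 + 25 = 30)
((0*b(5, 6) - 1*46) + o)² = ((0*(5²*(-2 + 5 + 6)) - 1*46) + 30)² = ((0*(25*9) - 46) + 30)² = ((0*225 - 46) + 30)² = ((0 - 46) + 30)² = (-46 + 30)² = (-16)² = 256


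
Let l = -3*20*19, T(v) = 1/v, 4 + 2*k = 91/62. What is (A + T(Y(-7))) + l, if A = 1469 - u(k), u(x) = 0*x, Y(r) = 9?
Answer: 2962/9 ≈ 329.11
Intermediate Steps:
k = -157/124 (k = -2 + (91/62)/2 = -2 + (91*(1/62))/2 = -2 + (1/2)*(91/62) = -2 + 91/124 = -157/124 ≈ -1.2661)
u(x) = 0
l = -1140 (l = -60*19 = -1140)
A = 1469 (A = 1469 - 1*0 = 1469 + 0 = 1469)
(A + T(Y(-7))) + l = (1469 + 1/9) - 1140 = 13222/9 - 1140 = 2962/9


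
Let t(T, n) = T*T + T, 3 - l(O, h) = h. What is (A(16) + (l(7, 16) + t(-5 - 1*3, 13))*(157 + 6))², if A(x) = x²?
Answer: 52780225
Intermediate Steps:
l(O, h) = 3 - h
t(T, n) = T + T² (t(T, n) = T² + T = T + T²)
(A(16) + (l(7, 16) + t(-5 - 1*3, 13))*(157 + 6))² = (16² + ((3 - 1*16) + (-5 - 1*3)*(1 + (-5 - 1*3)))*(157 + 6))² = (256 + ((3 - 16) + (-5 - 3)*(1 + (-5 - 3)))*163)² = (256 + (-13 - 8*(1 - 8))*163)² = (256 + (-13 - 8*(-7))*163)² = (256 + (-13 + 56)*163)² = (256 + 43*163)² = (256 + 7009)² = 7265² = 52780225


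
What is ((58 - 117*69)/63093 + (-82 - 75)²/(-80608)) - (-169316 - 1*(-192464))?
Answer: -117728312244989/5085800544 ≈ -23148.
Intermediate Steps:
((58 - 117*69)/63093 + (-82 - 75)²/(-80608)) - (-169316 - 1*(-192464)) = ((58 - 8073)*(1/63093) + (-157)²*(-1/80608)) - (-169316 + 192464) = (-8015*1/63093 + 24649*(-1/80608)) - 1*23148 = (-8015/63093 - 24649/80608) - 23148 = -2201252477/5085800544 - 23148 = -117728312244989/5085800544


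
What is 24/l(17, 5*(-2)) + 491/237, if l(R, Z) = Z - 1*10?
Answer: 1033/1185 ≈ 0.87173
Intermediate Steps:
l(R, Z) = -10 + Z (l(R, Z) = Z - 10 = -10 + Z)
24/l(17, 5*(-2)) + 491/237 = 24/(-10 + 5*(-2)) + 491/237 = 24/(-10 - 10) + 491*(1/237) = 24/(-20) + 491/237 = 24*(-1/20) + 491/237 = -6/5 + 491/237 = 1033/1185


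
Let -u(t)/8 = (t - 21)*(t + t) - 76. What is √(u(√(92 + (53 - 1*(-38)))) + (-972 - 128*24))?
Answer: 2*√(-1591 + 84*√183) ≈ 42.646*I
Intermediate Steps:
u(t) = 608 - 16*t*(-21 + t) (u(t) = -8*((t - 21)*(t + t) - 76) = -8*((-21 + t)*(2*t) - 76) = -8*(2*t*(-21 + t) - 76) = -8*(-76 + 2*t*(-21 + t)) = 608 - 16*t*(-21 + t))
√(u(√(92 + (53 - 1*(-38)))) + (-972 - 128*24)) = √((608 - (2320 + 608) + 336*√(92 + (53 - 1*(-38)))) + (-972 - 128*24)) = √((608 - 16*(√(92 + (53 + 38)))² + 336*√(92 + (53 + 38))) + (-972 - 1*3072)) = √((608 - 16*(√(92 + 91))² + 336*√(92 + 91)) + (-972 - 3072)) = √((608 - 16*(√183)² + 336*√183) - 4044) = √((608 - 16*183 + 336*√183) - 4044) = √((608 - 2928 + 336*√183) - 4044) = √((-2320 + 336*√183) - 4044) = √(-6364 + 336*√183)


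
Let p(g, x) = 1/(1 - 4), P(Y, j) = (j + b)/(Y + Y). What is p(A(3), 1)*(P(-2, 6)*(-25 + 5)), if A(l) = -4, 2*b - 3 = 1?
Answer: -40/3 ≈ -13.333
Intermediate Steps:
b = 2 (b = 3/2 + (½)*1 = 3/2 + ½ = 2)
P(Y, j) = (2 + j)/(2*Y) (P(Y, j) = (j + 2)/(Y + Y) = (2 + j)/((2*Y)) = (2 + j)*(1/(2*Y)) = (2 + j)/(2*Y))
p(g, x) = -⅓ (p(g, x) = 1/(-3) = -⅓)
p(A(3), 1)*(P(-2, 6)*(-25 + 5)) = -(½)*(2 + 6)/(-2)*(-25 + 5)/3 = -(½)*(-½)*8*(-20)/3 = -(-2)*(-20)/3 = -⅓*40 = -40/3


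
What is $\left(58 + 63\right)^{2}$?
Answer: $14641$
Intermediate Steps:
$\left(58 + 63\right)^{2} = 121^{2} = 14641$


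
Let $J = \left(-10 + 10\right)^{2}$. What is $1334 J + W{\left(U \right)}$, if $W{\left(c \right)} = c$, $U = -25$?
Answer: $-25$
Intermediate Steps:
$J = 0$ ($J = 0^{2} = 0$)
$1334 J + W{\left(U \right)} = 1334 \cdot 0 - 25 = 0 - 25 = -25$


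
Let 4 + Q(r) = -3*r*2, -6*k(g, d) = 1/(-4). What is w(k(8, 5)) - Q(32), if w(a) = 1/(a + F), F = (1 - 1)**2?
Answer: 220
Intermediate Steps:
k(g, d) = 1/24 (k(g, d) = -1/6/(-4) = -1/6*(-1/4) = 1/24)
Q(r) = -4 - 6*r (Q(r) = -4 - 3*r*2 = -4 - 6*r)
F = 0 (F = 0**2 = 0)
w(a) = 1/a (w(a) = 1/(a + 0) = 1/a)
w(k(8, 5)) - Q(32) = 1/(1/24) - (-4 - 6*32) = 24 - (-4 - 192) = 24 - 1*(-196) = 24 + 196 = 220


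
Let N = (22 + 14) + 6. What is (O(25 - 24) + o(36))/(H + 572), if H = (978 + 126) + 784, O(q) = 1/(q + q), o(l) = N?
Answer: 17/984 ≈ 0.017276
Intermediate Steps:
N = 42 (N = 36 + 6 = 42)
o(l) = 42
O(q) = 1/(2*q)
H = 1888 (H = 1104 + 784 = 1888)
(O(25 - 24) + o(36))/(H + 572) = (1/(2*(25 - 24)) + 42)/(1888 + 572) = ((½)/1 + 42)/2460 = ((½)*1 + 42)*(1/2460) = (½ + 42)*(1/2460) = (85/2)*(1/2460) = 17/984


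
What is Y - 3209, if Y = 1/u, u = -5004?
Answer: -16057837/5004 ≈ -3209.0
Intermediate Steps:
Y = -1/5004 (Y = 1/(-5004) = -1/5004 ≈ -0.00019984)
Y - 3209 = -1/5004 - 3209 = -16057837/5004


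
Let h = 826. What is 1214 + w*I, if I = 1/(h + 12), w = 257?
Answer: 1017589/838 ≈ 1214.3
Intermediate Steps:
I = 1/838 (I = 1/(826 + 12) = 1/838 ≈ 0.0011933)
1214 + w*I = 1214 + 257*(1/838) = 1214 + 257/838 = 1017589/838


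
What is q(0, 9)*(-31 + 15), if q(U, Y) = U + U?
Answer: 0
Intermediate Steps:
q(U, Y) = 2*U
q(0, 9)*(-31 + 15) = (2*0)*(-31 + 15) = 0*(-16) = 0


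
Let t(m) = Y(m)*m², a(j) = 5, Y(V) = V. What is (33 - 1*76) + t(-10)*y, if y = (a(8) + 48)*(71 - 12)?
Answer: -3127043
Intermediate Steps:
t(m) = m³ (t(m) = m*m² = m³)
y = 3127 (y = (5 + 48)*(71 - 12) = 53*59 = 3127)
(33 - 1*76) + t(-10)*y = (33 - 1*76) + (-10)³*3127 = (33 - 76) - 1000*3127 = -43 - 3127000 = -3127043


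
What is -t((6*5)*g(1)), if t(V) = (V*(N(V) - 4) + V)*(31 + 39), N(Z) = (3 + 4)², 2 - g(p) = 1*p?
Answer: -96600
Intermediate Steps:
g(p) = 2 - p
N(Z) = 49 (N(Z) = 7² = 49)
t(V) = 3220*V (t(V) = (V*(49 - 4) + V)*(31 + 39) = (V*45 + V)*70 = (45*V + V)*70 = (46*V)*70 = 3220*V)
-t((6*5)*g(1)) = -3220*(6*5)*(2 - 1*1) = -3220*30*(2 - 1) = -3220*30*1 = -3220*30 = -1*96600 = -96600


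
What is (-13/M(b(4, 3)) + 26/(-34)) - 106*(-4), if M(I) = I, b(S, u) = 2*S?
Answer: 57339/136 ≈ 421.61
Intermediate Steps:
(-13/M(b(4, 3)) + 26/(-34)) - 106*(-4) = (-13/(2*4) + 26/(-34)) - 106*(-4) = (-13/8 + 26*(-1/34)) + 424 = (-13*⅛ - 13/17) + 424 = (-13/8 - 13/17) + 424 = -325/136 + 424 = 57339/136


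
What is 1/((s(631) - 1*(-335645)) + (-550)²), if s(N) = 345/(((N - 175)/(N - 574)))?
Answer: 8/5105505 ≈ 1.5669e-6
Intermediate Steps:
s(N) = 345*(-574 + N)/(-175 + N) (s(N) = 345/(((-175 + N)/(-574 + N))) = 345*((-574 + N)/(-175 + N)) = 345*(-574 + N)/(-175 + N))
1/((s(631) - 1*(-335645)) + (-550)²) = 1/((345*(-574 + 631)/(-175 + 631) - 1*(-335645)) + (-550)²) = 1/((345*57/456 + 335645) + 302500) = 1/((345*(1/456)*57 + 335645) + 302500) = 1/((345/8 + 335645) + 302500) = 1/(2685505/8 + 302500) = 1/(5105505/8) = 8/5105505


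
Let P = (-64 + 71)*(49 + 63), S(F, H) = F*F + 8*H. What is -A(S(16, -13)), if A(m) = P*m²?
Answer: -18113536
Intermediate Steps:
S(F, H) = F² + 8*H
P = 784 (P = 7*112 = 784)
A(m) = 784*m²
-A(S(16, -13)) = -784*(16² + 8*(-13))² = -784*(256 - 104)² = -784*152² = -784*23104 = -1*18113536 = -18113536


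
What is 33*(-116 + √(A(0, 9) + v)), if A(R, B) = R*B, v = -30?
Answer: -3828 + 33*I*√30 ≈ -3828.0 + 180.75*I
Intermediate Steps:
A(R, B) = B*R
33*(-116 + √(A(0, 9) + v)) = 33*(-116 + √(9*0 - 30)) = 33*(-116 + √(0 - 30)) = 33*(-116 + √(-30)) = 33*(-116 + I*√30) = -3828 + 33*I*√30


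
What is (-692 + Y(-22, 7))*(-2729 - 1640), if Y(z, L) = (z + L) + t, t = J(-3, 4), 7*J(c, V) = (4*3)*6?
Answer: 21307613/7 ≈ 3.0439e+6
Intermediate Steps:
J(c, V) = 72/7 (J(c, V) = ((4*3)*6)/7 = (12*6)/7 = (1/7)*72 = 72/7)
t = 72/7 ≈ 10.286
Y(z, L) = 72/7 + L + z (Y(z, L) = (z + L) + 72/7 = (L + z) + 72/7 = 72/7 + L + z)
(-692 + Y(-22, 7))*(-2729 - 1640) = (-692 + (72/7 + 7 - 22))*(-2729 - 1640) = (-692 - 33/7)*(-4369) = -4877/7*(-4369) = 21307613/7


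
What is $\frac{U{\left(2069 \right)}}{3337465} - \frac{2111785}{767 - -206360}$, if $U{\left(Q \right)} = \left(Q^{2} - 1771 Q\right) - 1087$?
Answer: $- \frac{1384105406940}{138255822611} \approx -10.011$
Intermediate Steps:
$U{\left(Q \right)} = -1087 + Q^{2} - 1771 Q$
$\frac{U{\left(2069 \right)}}{3337465} - \frac{2111785}{767 - -206360} = \frac{-1087 + 2069^{2} - 3664199}{3337465} - \frac{2111785}{767 - -206360} = \left(-1087 + 4280761 - 3664199\right) \frac{1}{3337465} - \frac{2111785}{767 + 206360} = 615475 \cdot \frac{1}{3337465} - \frac{2111785}{207127} = \frac{123095}{667493} - \frac{2111785}{207127} = - \frac{1384105406940}{138255822611}$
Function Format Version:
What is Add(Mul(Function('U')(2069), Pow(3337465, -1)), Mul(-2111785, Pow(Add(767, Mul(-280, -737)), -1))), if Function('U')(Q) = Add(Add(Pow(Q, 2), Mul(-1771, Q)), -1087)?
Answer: Rational(-1384105406940, 138255822611) ≈ -10.011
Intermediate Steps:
Function('U')(Q) = Add(-1087, Pow(Q, 2), Mul(-1771, Q))
Add(Mul(Function('U')(2069), Pow(3337465, -1)), Mul(-2111785, Pow(Add(767, Mul(-280, -737)), -1))) = Add(Mul(Add(-1087, Pow(2069, 2), Mul(-1771, 2069)), Pow(3337465, -1)), Mul(-2111785, Pow(Add(767, Mul(-280, -737)), -1))) = Add(Mul(Add(-1087, 4280761, -3664199), Rational(1, 3337465)), Mul(-2111785, Pow(Add(767, 206360), -1))) = Add(Mul(615475, Rational(1, 3337465)), Mul(-2111785, Pow(207127, -1))) = Add(Rational(123095, 667493), Mul(-2111785, Rational(1, 207127))) = Add(Rational(123095, 667493), Rational(-2111785, 207127)) = Rational(-1384105406940, 138255822611)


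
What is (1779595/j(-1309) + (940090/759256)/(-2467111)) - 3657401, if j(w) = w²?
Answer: -5869467141284467380627133/1604819599498278548 ≈ -3.6574e+6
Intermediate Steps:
(1779595/j(-1309) + (940090/759256)/(-2467111)) - 3657401 = (1779595/((-1309)²) + (940090/759256)/(-2467111)) - 3657401 = (1779595/1713481 + (940090*(1/759256))*(-1/2467111)) - 3657401 = (1779595*(1/1713481) + (470045/379628)*(-1/2467111)) - 3657401 = (1779595/1713481 - 470045/936584414708) - 3657401 = 1666740136079106615/1604819599498278548 - 3657401 = -5869467141284467380627133/1604819599498278548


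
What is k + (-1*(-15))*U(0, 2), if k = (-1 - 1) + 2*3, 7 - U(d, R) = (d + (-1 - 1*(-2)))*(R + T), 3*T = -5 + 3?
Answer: 89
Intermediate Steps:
T = -2/3 (T = (-5 + 3)/3 = (1/3)*(-2) = -2/3 ≈ -0.66667)
U(d, R) = 7 - (1 + d)*(-2/3 + R) (U(d, R) = 7 - (d + (-1 - 1*(-2)))*(R - 2/3) = 7 - (d + (-1 + 2))*(-2/3 + R) = 7 - (d + 1)*(-2/3 + R) = 7 - (1 + d)*(-2/3 + R))
k = 4 (k = -2 + 6 = 4)
k + (-1*(-15))*U(0, 2) = 4 + (-1*(-15))*(23/3 - 1*2 + (2/3)*0 - 1*2*0) = 4 + 15*(23/3 - 2 + 0 + 0) = 4 + 15*(17/3) = 4 + 85 = 89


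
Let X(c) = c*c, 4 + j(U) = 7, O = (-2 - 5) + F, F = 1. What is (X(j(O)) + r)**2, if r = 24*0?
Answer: 81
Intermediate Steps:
O = -6 (O = (-2 - 5) + 1 = -7 + 1 = -6)
j(U) = 3 (j(U) = -4 + 7 = 3)
X(c) = c**2
r = 0
(X(j(O)) + r)**2 = (3**2 + 0)**2 = (9 + 0)**2 = 9**2 = 81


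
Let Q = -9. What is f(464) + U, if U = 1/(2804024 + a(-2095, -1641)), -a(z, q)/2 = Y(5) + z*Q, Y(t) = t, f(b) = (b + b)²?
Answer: 2382296743937/2766304 ≈ 8.6118e+5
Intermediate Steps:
f(b) = 4*b² (f(b) = (2*b)² = 4*b²)
a(z, q) = -10 + 18*z (a(z, q) = -2*(5 + z*(-9)) = -2*(5 - 9*z) = -10 + 18*z)
U = 1/2766304 (U = 1/(2804024 + (-10 + 18*(-2095))) = 1/(2804024 + (-10 - 37710)) = 1/(2804024 - 37720) = 1/2766304 ≈ 3.6149e-7)
f(464) + U = 4*464² + 1/2766304 = 4*215296 + 1/2766304 = 861184 + 1/2766304 = 2382296743937/2766304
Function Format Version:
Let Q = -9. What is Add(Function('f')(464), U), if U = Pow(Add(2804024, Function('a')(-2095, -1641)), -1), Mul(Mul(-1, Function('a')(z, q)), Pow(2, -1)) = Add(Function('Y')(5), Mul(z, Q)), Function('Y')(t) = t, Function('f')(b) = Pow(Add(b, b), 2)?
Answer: Rational(2382296743937, 2766304) ≈ 8.6118e+5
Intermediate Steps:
Function('f')(b) = Mul(4, Pow(b, 2)) (Function('f')(b) = Pow(Mul(2, b), 2) = Mul(4, Pow(b, 2)))
Function('a')(z, q) = Add(-10, Mul(18, z)) (Function('a')(z, q) = Mul(-2, Add(5, Mul(z, -9))) = Mul(-2, Add(5, Mul(-9, z))) = Add(-10, Mul(18, z)))
U = Rational(1, 2766304) (U = Pow(Add(2804024, Add(-10, Mul(18, -2095))), -1) = Pow(Add(2804024, Add(-10, -37710)), -1) = Pow(Add(2804024, -37720), -1) = Pow(2766304, -1) = Rational(1, 2766304) ≈ 3.6149e-7)
Add(Function('f')(464), U) = Add(Mul(4, Pow(464, 2)), Rational(1, 2766304)) = Add(Mul(4, 215296), Rational(1, 2766304)) = Add(861184, Rational(1, 2766304)) = Rational(2382296743937, 2766304)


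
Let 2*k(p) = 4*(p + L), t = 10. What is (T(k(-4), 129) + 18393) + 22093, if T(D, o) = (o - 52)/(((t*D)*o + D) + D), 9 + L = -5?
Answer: 1883084755/46512 ≈ 40486.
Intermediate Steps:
L = -14 (L = -9 - 5 = -14)
k(p) = -28 + 2*p (k(p) = (4*(p - 14))/2 = (4*(-14 + p))/2 = (-56 + 4*p)/2 = -28 + 2*p)
T(D, o) = (-52 + o)/(2*D + 10*D*o) (T(D, o) = (o - 52)/(((10*D)*o + D) + D) = (-52 + o)/((10*D*o + D) + D) = (-52 + o)/((D + 10*D*o) + D) = (-52 + o)/(2*D + 10*D*o))
(T(k(-4), 129) + 18393) + 22093 = ((-52 + 129)/(2*(-28 + 2*(-4))*(1 + 5*129)) + 18393) + 22093 = ((1/2)*77/(-28 - 8*(1 + 645)) + 18393) + 22093 = ((1/2)*77/(-36*646) + 18393) + 22093 = ((1/2)*(-1/36)*(1/646)*77 + 18393) + 22093 = (-77/46512 + 18393) + 22093 = 855495139/46512 + 22093 = 1883084755/46512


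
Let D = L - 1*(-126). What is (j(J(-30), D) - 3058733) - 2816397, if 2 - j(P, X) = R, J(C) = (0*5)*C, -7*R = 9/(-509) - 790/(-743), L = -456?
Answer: -2221896976447/378187 ≈ -5.8751e+6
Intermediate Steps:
R = -56489/378187 (R = -(9/(-509) - 790/(-743))/7 = -(9*(-1/509) - 790*(-1/743))/7 = -(-9/509 + 790/743)/7 = -1/7*395423/378187 = -56489/378187 ≈ -0.14937)
J(C) = 0 (J(C) = 0*C = 0)
D = -330 (D = -456 - 1*(-126) = -456 + 126 = -330)
j(P, X) = 812863/378187 (j(P, X) = 2 - 1*(-56489/378187) = 2 + 56489/378187 = 812863/378187)
(j(J(-30), D) - 3058733) - 2816397 = (812863/378187 - 3058733) - 2816397 = -1156772244208/378187 - 2816397 = -2221896976447/378187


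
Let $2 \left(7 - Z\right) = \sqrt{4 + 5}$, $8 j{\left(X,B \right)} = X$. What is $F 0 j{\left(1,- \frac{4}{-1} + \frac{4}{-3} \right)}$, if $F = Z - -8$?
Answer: $0$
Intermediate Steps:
$j{\left(X,B \right)} = \frac{X}{8}$
$Z = \frac{11}{2}$ ($Z = 7 - \frac{\sqrt{4 + 5}}{2} = 7 - \frac{\sqrt{9}}{2} = 7 - \frac{3}{2} = \frac{11}{2} \approx 5.5$)
$F = \frac{27}{2}$ ($F = \frac{11}{2} - -8 = \frac{11}{2} + 8 = \frac{27}{2} \approx 13.5$)
$F 0 j{\left(1,- \frac{4}{-1} + \frac{4}{-3} \right)} = \frac{27 \cdot 0 \cdot \frac{1}{8} \cdot 1}{2} = \frac{27 \cdot 0 \cdot \frac{1}{8}}{2} = \frac{27}{2} \cdot 0 = 0$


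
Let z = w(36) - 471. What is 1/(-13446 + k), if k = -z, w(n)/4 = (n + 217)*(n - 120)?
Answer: 1/72033 ≈ 1.3883e-5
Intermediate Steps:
w(n) = 4*(-120 + n)*(217 + n) (w(n) = 4*((n + 217)*(n - 120)) = 4*((217 + n)*(-120 + n)) = 4*((-120 + n)*(217 + n)) = 4*(-120 + n)*(217 + n))
z = -85479 (z = (-104160 + 4*36² + 388*36) - 471 = (-104160 + 4*1296 + 13968) - 471 = (-104160 + 5184 + 13968) - 471 = -85008 - 471 = -85479)
k = 85479 (k = -1*(-85479) = 85479)
1/(-13446 + k) = 1/(-13446 + 85479) = 1/72033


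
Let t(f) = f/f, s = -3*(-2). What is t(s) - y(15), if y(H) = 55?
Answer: -54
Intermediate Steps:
s = 6
t(f) = 1
t(s) - y(15) = 1 - 1*55 = 1 - 55 = -54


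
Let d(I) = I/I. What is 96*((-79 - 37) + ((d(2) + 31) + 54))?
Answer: -2880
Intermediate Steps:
d(I) = 1
96*((-79 - 37) + ((d(2) + 31) + 54)) = 96*((-79 - 37) + ((1 + 31) + 54)) = 96*(-116 + (32 + 54)) = 96*(-116 + 86) = 96*(-30) = -2880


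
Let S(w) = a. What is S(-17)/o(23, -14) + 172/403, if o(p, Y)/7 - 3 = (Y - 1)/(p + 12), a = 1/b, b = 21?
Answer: 65419/152334 ≈ 0.42944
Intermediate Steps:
a = 1/21 ≈ 0.047619
S(w) = 1/21
o(p, Y) = 21 + 7*(-1 + Y)/(12 + p) (o(p, Y) = 21 + 7*((Y - 1)/(p + 12)) = 21 + 7*((-1 + Y)/(12 + p)) = 21 + 7*(-1 + Y)/(12 + p))
S(-17)/o(23, -14) + 172/403 = 1/(21*((7*(35 - 14 + 3*23)/(12 + 23)))) + 172/403 = 1/(21*((7*(35 - 14 + 69)/35))) + 172*(1/403) = 1/(21*((7*(1/35)*90))) + 172/403 = (1/21)/18 + 172/403 = (1/21)*(1/18) + 172/403 = 1/378 + 172/403 = 65419/152334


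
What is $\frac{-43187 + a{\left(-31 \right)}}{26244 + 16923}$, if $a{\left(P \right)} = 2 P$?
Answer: $- \frac{43249}{43167} \approx -1.0019$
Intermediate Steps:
$\frac{-43187 + a{\left(-31 \right)}}{26244 + 16923} = \frac{-43187 + 2 \left(-31\right)}{26244 + 16923} = \frac{-43187 - 62}{43167} = \left(-43249\right) \frac{1}{43167} = - \frac{43249}{43167}$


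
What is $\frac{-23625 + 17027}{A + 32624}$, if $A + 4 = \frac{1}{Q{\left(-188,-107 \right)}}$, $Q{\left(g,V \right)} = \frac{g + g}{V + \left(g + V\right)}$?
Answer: $- \frac{1240424}{6132761} \approx -0.20226$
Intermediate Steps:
$Q{\left(g,V \right)} = \frac{2 g}{g + 2 V}$ ($Q{\left(g,V \right)} = \frac{2 g}{V + \left(V + g\right)} = \frac{2 g}{g + 2 V}$)
$A = - \frac{551}{188}$ ($A = -4 + \frac{1}{2 \left(-188\right) \frac{1}{-188 + 2 \left(-107\right)}} = -4 + \frac{1}{2 \left(-188\right) \frac{1}{-188 - 214}} = -4 + \frac{1}{2 \left(-188\right) \frac{1}{-402}} = -4 + \frac{1}{2 \left(-188\right) \left(- \frac{1}{402}\right)} = -4 + \frac{1}{\frac{188}{201}} = -4 + \frac{201}{188} = - \frac{551}{188} \approx -2.9309$)
$\frac{-23625 + 17027}{A + 32624} = \frac{-23625 + 17027}{- \frac{551}{188} + 32624} = - \frac{6598}{\frac{6132761}{188}} = \left(-6598\right) \frac{188}{6132761} = - \frac{1240424}{6132761}$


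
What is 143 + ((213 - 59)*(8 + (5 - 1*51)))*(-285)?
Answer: 1667963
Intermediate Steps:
143 + ((213 - 59)*(8 + (5 - 1*51)))*(-285) = 143 + (154*(8 + (5 - 51)))*(-285) = 143 + (154*(8 - 46))*(-285) = 143 + (154*(-38))*(-285) = 143 - 5852*(-285) = 143 + 1667820 = 1667963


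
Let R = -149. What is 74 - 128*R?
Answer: 19146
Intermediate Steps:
74 - 128*R = 74 - 128*(-149) = 74 + 19072 = 19146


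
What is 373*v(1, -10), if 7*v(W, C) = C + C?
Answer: -7460/7 ≈ -1065.7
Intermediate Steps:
v(W, C) = 2*C/7 (v(W, C) = (C + C)/7 = (2*C)/7 = 2*C/7)
373*v(1, -10) = 373*((2/7)*(-10)) = 373*(-20/7) = -7460/7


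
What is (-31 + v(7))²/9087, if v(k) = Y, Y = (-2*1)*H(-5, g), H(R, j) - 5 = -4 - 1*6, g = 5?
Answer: 147/3029 ≈ 0.048531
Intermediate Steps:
H(R, j) = -5 (H(R, j) = 5 + (-4 - 1*6) = 5 + (-4 - 6) = 5 - 10 = -5)
Y = 10 (Y = -2*1*(-5) = -2*(-5) = 10)
v(k) = 10
(-31 + v(7))²/9087 = (-31 + 10)²/9087 = (-21)²*(1/9087) = 441*(1/9087) = 147/3029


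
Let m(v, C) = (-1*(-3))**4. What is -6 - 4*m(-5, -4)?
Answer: -330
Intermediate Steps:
m(v, C) = 81 (m(v, C) = 3**4 = 81)
-6 - 4*m(-5, -4) = -6 - 4*81 = -6 - 324 = -330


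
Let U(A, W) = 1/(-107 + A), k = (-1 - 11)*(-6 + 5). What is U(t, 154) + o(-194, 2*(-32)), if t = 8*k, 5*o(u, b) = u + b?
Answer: -2843/55 ≈ -51.691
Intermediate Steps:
k = 12 (k = -12*(-1) = 12)
o(u, b) = b/5 + u/5 (o(u, b) = (u + b)/5 = (b + u)/5 = b/5 + u/5)
t = 96 (t = 8*12 = 96)
U(t, 154) + o(-194, 2*(-32)) = 1/(-107 + 96) + ((2*(-32))/5 + (⅕)*(-194)) = 1/(-11) + ((⅕)*(-64) - 194/5) = -1/11 + (-64/5 - 194/5) = -1/11 - 258/5 = -2843/55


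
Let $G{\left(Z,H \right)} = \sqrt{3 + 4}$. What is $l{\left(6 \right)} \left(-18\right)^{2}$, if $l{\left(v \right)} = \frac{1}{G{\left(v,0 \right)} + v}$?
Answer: $\frac{1944}{29} - \frac{324 \sqrt{7}}{29} \approx 37.475$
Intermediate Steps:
$G{\left(Z,H \right)} = \sqrt{7}$
$l{\left(v \right)} = \frac{1}{v + \sqrt{7}}$ ($l{\left(v \right)} = \frac{1}{\sqrt{7} + v} = \frac{1}{v + \sqrt{7}}$)
$l{\left(6 \right)} \left(-18\right)^{2} = \frac{\left(-18\right)^{2}}{6 + \sqrt{7}} = \frac{1}{6 + \sqrt{7}} \cdot 324 = \frac{324}{6 + \sqrt{7}}$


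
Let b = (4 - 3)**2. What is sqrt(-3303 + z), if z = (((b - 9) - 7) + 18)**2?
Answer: 3*I*sqrt(366) ≈ 57.393*I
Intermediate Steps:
b = 1 (b = 1**2 = 1)
z = 9 (z = (((1 - 9) - 7) + 18)**2 = ((-8 - 7) + 18)**2 = (-15 + 18)**2 = 3**2 = 9)
sqrt(-3303 + z) = sqrt(-3303 + 9) = sqrt(-3294) = 3*I*sqrt(366)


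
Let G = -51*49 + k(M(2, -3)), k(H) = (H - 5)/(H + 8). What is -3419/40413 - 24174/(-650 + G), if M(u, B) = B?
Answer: 1610286601/212208663 ≈ 7.5882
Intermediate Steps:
k(H) = (-5 + H)/(8 + H)
G = -12503/5 (G = -51*49 + (-5 - 3)/(8 - 3) = -2499 - 8/5 = -12503/5 ≈ -2500.6)
-3419/40413 - 24174/(-650 + G) = -3419/40413 - 24174/(-650 - 12503/5) = -3419*1/40413 - 24174/(-15753/5) = -3419/40413 - 24174*(-5/15753) = -3419/40413 + 40290/5251 = 1610286601/212208663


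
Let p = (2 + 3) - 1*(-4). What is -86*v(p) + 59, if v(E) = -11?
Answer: 1005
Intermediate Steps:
p = 9 (p = 5 + 4 = 9)
-86*v(p) + 59 = -86*(-11) + 59 = 946 + 59 = 1005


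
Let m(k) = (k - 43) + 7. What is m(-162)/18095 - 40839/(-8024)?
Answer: 67035723/13199480 ≈ 5.0787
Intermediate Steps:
m(k) = -36 + k (m(k) = (-43 + k) + 7 = -36 + k)
m(-162)/18095 - 40839/(-8024) = (-36 - 162)/18095 - 40839/(-8024) = -198*1/18095 - 40839*(-1/8024) = -18/1645 + 40839/8024 = 67035723/13199480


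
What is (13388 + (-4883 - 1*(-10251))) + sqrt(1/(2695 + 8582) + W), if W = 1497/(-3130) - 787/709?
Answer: 18756 + I*sqrt(110517496927069330210)/8341860030 ≈ 18756.0 + 1.2602*I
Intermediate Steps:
W = -3524683/2219170 (W = 1497*(-1/3130) - 787*1/709 = -1497/3130 - 787/709 = -3524683/2219170 ≈ -1.5883)
(13388 + (-4883 - 1*(-10251))) + sqrt(1/(2695 + 8582) + W) = (13388 + (-4883 - 1*(-10251))) + sqrt(1/(2695 + 8582) - 3524683/2219170) = (13388 + (-4883 + 10251)) + sqrt(1/11277 - 3524683/2219170) = (13388 + 5368) + sqrt(1/11277 - 3524683/2219170) = 18756 + sqrt(-39745631021/25025580090) = 18756 + I*sqrt(110517496927069330210)/8341860030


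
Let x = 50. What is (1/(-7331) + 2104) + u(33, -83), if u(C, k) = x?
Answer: 15790973/7331 ≈ 2154.0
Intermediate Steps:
u(C, k) = 50
(1/(-7331) + 2104) + u(33, -83) = (1/(-7331) + 2104) + 50 = (-1/7331 + 2104) + 50 = 15424423/7331 + 50 = 15790973/7331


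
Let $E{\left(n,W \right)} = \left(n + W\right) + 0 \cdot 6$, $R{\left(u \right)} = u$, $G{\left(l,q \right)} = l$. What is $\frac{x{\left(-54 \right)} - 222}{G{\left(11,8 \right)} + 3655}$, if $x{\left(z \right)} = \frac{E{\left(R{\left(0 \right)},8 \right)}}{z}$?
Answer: $- \frac{2999}{49491} \approx -0.060597$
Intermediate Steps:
$E{\left(n,W \right)} = W + n$ ($E{\left(n,W \right)} = \left(W + n\right) + 0 = W + n$)
$x{\left(z \right)} = \frac{8}{z}$ ($x{\left(z \right)} = \frac{8 + 0}{z} = \frac{8}{z}$)
$\frac{x{\left(-54 \right)} - 222}{G{\left(11,8 \right)} + 3655} = \frac{\frac{8}{-54} - 222}{11 + 3655} = \frac{8 \left(- \frac{1}{54}\right) - 222}{3666} = \left(- \frac{4}{27} - 222\right) \frac{1}{3666} = \left(- \frac{5998}{27}\right) \frac{1}{3666} = - \frac{2999}{49491}$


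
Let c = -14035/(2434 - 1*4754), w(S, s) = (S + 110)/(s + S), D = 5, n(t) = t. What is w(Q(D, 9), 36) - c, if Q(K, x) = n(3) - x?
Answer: -17977/6960 ≈ -2.5829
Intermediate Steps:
Q(K, x) = 3 - x
w(S, s) = (110 + S)/(S + s)
c = 2807/464 (c = -14035/(2434 - 4754) = -14035/(-2320) = -14035*(-1/2320) = 2807/464 ≈ 6.0496)
w(Q(D, 9), 36) - c = (110 + (3 - 1*9))/((3 - 1*9) + 36) - 1*2807/464 = (110 + (3 - 9))/((3 - 9) + 36) - 2807/464 = (110 - 6)/(-6 + 36) - 2807/464 = 104/30 - 2807/464 = (1/30)*104 - 2807/464 = 52/15 - 2807/464 = -17977/6960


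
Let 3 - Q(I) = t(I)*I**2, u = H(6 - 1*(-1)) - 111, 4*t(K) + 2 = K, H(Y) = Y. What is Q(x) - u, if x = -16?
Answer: 1259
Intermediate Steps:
t(K) = -1/2 + K/4
u = -104 (u = (6 - 1*(-1)) - 111 = (6 + 1) - 111 = 7 - 111 = -104)
Q(I) = 3 - I**2*(-1/2 + I/4) (Q(I) = 3 - (-1/2 + I/4)*I**2 = 3 - I**2*(-1/2 + I/4))
Q(x) - u = (3 + (1/4)*(-16)**2*(2 - 1*(-16))) - 1*(-104) = (3 + (1/4)*256*(2 + 16)) + 104 = (3 + (1/4)*256*18) + 104 = (3 + 1152) + 104 = 1155 + 104 = 1259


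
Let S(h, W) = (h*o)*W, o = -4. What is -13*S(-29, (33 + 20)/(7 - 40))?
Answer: 79924/33 ≈ 2421.9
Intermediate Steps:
S(h, W) = -4*W*h (S(h, W) = (h*(-4))*W = (-4*h)*W = -4*W*h)
-13*S(-29, (33 + 20)/(7 - 40)) = -(-52)*(33 + 20)/(7 - 40)*(-29) = -(-52)*53/(-33)*(-29) = -(-52)*53*(-1/33)*(-29) = -(-52)*(-53)*(-29)/33 = -13*(-6148/33) = 79924/33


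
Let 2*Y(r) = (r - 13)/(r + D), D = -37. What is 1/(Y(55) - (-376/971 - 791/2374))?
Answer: 3457731/6525047 ≈ 0.52992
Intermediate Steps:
Y(r) = (-13 + r)/(2*(-37 + r)) (Y(r) = ((r - 13)/(r - 37))/2 = ((-13 + r)/(-37 + r))/2 = (-13 + r)/(2*(-37 + r)))
1/(Y(55) - (-376/971 - 791/2374)) = 1/((-13 + 55)/(2*(-37 + 55)) - (-376/971 - 791/2374)) = 1/((½)*42/18 - (-376*1/971 - 791*1/2374)) = 1/((½)*(1/18)*42 - (-376/971 - 791/2374)) = 1/(7/6 - 1*(-1660685/2305154)) = 1/(7/6 + 1660685/2305154) = 1/(6525047/3457731) = 3457731/6525047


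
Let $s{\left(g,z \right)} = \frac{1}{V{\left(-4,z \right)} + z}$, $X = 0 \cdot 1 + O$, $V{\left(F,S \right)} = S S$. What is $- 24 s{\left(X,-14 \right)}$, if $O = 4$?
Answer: $- \frac{12}{91} \approx -0.13187$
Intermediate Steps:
$V{\left(F,S \right)} = S^{2}$
$X = 4$ ($X = 0 \cdot 1 + 4 = 0 + 4 = 4$)
$s{\left(g,z \right)} = \frac{1}{z + z^{2}}$ ($s{\left(g,z \right)} = \frac{1}{z^{2} + z} = \frac{1}{z + z^{2}}$)
$- 24 s{\left(X,-14 \right)} = - 24 \frac{1}{\left(-14\right) \left(1 - 14\right)} = - 24 \left(- \frac{1}{14 \left(-13\right)}\right) = - 24 \left(\left(- \frac{1}{14}\right) \left(- \frac{1}{13}\right)\right) = \left(-24\right) \frac{1}{182} = - \frac{12}{91}$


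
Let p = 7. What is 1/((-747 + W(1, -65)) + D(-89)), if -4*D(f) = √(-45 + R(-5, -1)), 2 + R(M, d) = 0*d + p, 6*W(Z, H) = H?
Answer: -27282/20675299 + 18*I*√10/20675299 ≈ -0.0013195 + 2.7531e-6*I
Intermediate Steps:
W(Z, H) = H/6
R(M, d) = 5 (R(M, d) = -2 + (0*d + 7) = -2 + (0 + 7) = -2 + 7 = 5)
D(f) = -I*√10/2 (D(f) = -√(-45 + 5)/4 = -I*√10/2)
1/((-747 + W(1, -65)) + D(-89)) = 1/((-747 + (⅙)*(-65)) - I*√10/2) = 1/((-747 - 65/6) - I*√10/2) = 1/(-4547/6 - I*√10/2)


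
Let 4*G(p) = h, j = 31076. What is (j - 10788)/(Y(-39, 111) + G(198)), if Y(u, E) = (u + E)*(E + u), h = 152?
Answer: 10144/2611 ≈ 3.8851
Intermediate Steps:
G(p) = 38 (G(p) = (1/4)*152 = 38)
Y(u, E) = (E + u)**2 (Y(u, E) = (E + u)*(E + u) = (E + u)**2)
(j - 10788)/(Y(-39, 111) + G(198)) = (31076 - 10788)/((111 - 39)**2 + 38) = 20288/(72**2 + 38) = 20288/(5184 + 38) = 20288/5222 = 20288*(1/5222) = 10144/2611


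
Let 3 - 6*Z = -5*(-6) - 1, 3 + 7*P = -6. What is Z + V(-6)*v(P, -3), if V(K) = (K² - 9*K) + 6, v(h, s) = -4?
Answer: -1165/3 ≈ -388.33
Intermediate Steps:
P = -9/7 (P = -3/7 + (⅐)*(-6) = -3/7 - 6/7 = -9/7 ≈ -1.2857)
V(K) = 6 + K² - 9*K
Z = -13/3 (Z = ½ - (-5*(-6) - 1)/6 = ½ - (30 - 1)/6 = ½ - ⅙*29 = ½ - 29/6 = -13/3 ≈ -4.3333)
Z + V(-6)*v(P, -3) = -13/3 + (6 + (-6)² - 9*(-6))*(-4) = -13/3 + (6 + 36 + 54)*(-4) = -13/3 + 96*(-4) = -13/3 - 384 = -1165/3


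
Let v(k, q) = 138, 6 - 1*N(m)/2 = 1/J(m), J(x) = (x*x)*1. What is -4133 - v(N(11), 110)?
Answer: -4271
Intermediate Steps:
J(x) = x² (J(x) = x²*1 = x²)
N(m) = 12 - 2/m²
-4133 - v(N(11), 110) = -4133 - 1*138 = -4133 - 138 = -4271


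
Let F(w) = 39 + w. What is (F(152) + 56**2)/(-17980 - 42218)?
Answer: -1109/20066 ≈ -0.055268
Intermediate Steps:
(F(152) + 56**2)/(-17980 - 42218) = ((39 + 152) + 56**2)/(-17980 - 42218) = (191 + 3136)/(-60198) = 3327*(-1/60198) = -1109/20066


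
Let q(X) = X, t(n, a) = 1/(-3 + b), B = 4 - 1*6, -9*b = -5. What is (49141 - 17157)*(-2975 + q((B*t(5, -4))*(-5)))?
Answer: -1048115680/11 ≈ -9.5283e+7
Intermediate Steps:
b = 5/9 (b = -1/9*(-5) = 5/9 ≈ 0.55556)
B = -2 (B = 4 - 6 = -2)
t(n, a) = -9/22 (t(n, a) = 1/(-3 + 5/9) = 1/(-22/9) = -9/22)
(49141 - 17157)*(-2975 + q((B*t(5, -4))*(-5))) = (49141 - 17157)*(-2975 - 2*(-9/22)*(-5)) = 31984*(-2975 + (9/11)*(-5)) = 31984*(-2975 - 45/11) = 31984*(-32770/11) = -1048115680/11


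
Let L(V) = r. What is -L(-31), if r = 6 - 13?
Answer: 7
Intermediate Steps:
r = -7
L(V) = -7
-L(-31) = -1*(-7) = 7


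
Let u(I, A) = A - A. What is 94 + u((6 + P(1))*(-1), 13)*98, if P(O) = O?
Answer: 94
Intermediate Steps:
u(I, A) = 0
94 + u((6 + P(1))*(-1), 13)*98 = 94 + 0*98 = 94 + 0 = 94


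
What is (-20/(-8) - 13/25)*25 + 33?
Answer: 165/2 ≈ 82.500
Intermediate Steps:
(-20/(-8) - 13/25)*25 + 33 = (-20*(-⅛) - 13*1/25)*25 + 33 = (5/2 - 13/25)*25 + 33 = (99/50)*25 + 33 = 99/2 + 33 = 165/2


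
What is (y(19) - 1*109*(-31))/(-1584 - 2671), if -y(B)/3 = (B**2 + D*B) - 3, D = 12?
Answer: -1621/4255 ≈ -0.38096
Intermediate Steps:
y(B) = 9 - 36*B - 3*B**2 (y(B) = -3*((B**2 + 12*B) - 3) = -3*(-3 + B**2 + 12*B) = 9 - 36*B - 3*B**2)
(y(19) - 1*109*(-31))/(-1584 - 2671) = ((9 - 36*19 - 3*19**2) - 1*109*(-31))/(-1584 - 2671) = ((9 - 684 - 3*361) - 109*(-31))/(-4255) = ((9 - 684 - 1083) + 3379)*(-1/4255) = (-1758 + 3379)*(-1/4255) = 1621*(-1/4255) = -1621/4255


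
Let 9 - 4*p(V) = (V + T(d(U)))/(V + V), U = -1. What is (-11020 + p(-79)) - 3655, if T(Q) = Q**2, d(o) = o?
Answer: -1159157/79 ≈ -14673.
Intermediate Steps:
p(V) = 9/4 - (1 + V)/(8*V) (p(V) = 9/4 - (V + (-1)**2)/(4*(V + V)) = 9/4 - (V + 1)/(4*(2*V)) = 9/4 - (1 + V)*1/(2*V)/4 = 9/4 - (1 + V)/(8*V))
(-11020 + p(-79)) - 3655 = (-11020 + (1/8)*(-1 + 17*(-79))/(-79)) - 3655 = (-11020 + (1/8)*(-1/79)*(-1 - 1343)) - 3655 = (-11020 + (1/8)*(-1/79)*(-1344)) - 3655 = (-11020 + 168/79) - 3655 = -870412/79 - 3655 = -1159157/79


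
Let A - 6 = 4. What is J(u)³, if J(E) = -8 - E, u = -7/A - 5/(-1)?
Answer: -1860867/1000 ≈ -1860.9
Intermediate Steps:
A = 10 (A = 6 + 4 = 10)
u = 43/10 (u = -7/10 - 5/(-1) = -7*⅒ - 5*(-1) = -7/10 + 5 = 43/10 ≈ 4.3000)
J(u)³ = (-8 - 1*43/10)³ = (-8 - 43/10)³ = (-123/10)³ = -1860867/1000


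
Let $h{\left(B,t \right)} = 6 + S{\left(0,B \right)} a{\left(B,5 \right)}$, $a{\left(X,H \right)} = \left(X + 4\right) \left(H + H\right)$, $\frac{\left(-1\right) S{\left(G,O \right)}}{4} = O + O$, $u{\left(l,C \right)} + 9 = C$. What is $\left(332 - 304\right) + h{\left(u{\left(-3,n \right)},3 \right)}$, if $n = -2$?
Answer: $-6126$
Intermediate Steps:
$u{\left(l,C \right)} = -9 + C$
$S{\left(G,O \right)} = - 8 O$ ($S{\left(G,O \right)} = - 4 \left(O + O\right) = - 4 \cdot 2 O = - 8 O$)
$a{\left(X,H \right)} = 2 H \left(4 + X\right)$ ($a{\left(X,H \right)} = \left(4 + X\right) 2 H = 2 H \left(4 + X\right)$)
$h{\left(B,t \right)} = 6 - 8 B \left(40 + 10 B\right)$ ($h{\left(B,t \right)} = 6 + - 8 B 2 \cdot 5 \left(4 + B\right) = 6 + - 8 B \left(40 + 10 B\right) = 6 - 8 B \left(40 + 10 B\right)$)
$\left(332 - 304\right) + h{\left(u{\left(-3,n \right)},3 \right)} = \left(332 - 304\right) + \left(6 - 80 \left(-9 - 2\right) \left(4 - 11\right)\right) = 28 + \left(6 - - 880 \left(4 - 11\right)\right) = 28 + \left(6 - \left(-880\right) \left(-7\right)\right) = 28 + \left(6 - 6160\right) = 28 - 6154 = -6126$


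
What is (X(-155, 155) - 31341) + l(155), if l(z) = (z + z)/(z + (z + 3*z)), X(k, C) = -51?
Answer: -156958/5 ≈ -31392.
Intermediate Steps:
l(z) = ⅖ (l(z) = (2*z)/(z + 4*z) = (2*z)/((5*z)) = (2*z)*(1/(5*z)) = ⅖)
(X(-155, 155) - 31341) + l(155) = (-51 - 31341) + ⅖ = -31392 + ⅖ = -156958/5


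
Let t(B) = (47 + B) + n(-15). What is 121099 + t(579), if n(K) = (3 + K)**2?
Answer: 121869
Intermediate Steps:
t(B) = 191 + B (t(B) = (47 + B) + (3 - 15)**2 = (47 + B) + (-12)**2 = (47 + B) + 144 = 191 + B)
121099 + t(579) = 121099 + (191 + 579) = 121099 + 770 = 121869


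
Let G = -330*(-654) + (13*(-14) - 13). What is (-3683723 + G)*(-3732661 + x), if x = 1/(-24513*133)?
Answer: 42204427783639818260/3260229 ≈ 1.2945e+13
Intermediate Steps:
x = -1/3260229 (x = 1/(-3260229) = -1/3260229 ≈ -3.0673e-7)
G = 215625 (G = 215820 + (-182 - 13) = 215820 - 195 = 215625)
(-3683723 + G)*(-3732661 + x) = (-3683723 + 215625)*(-3732661 - 1/3260229) = -3468098*(-12169329639370/3260229) = 42204427783639818260/3260229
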